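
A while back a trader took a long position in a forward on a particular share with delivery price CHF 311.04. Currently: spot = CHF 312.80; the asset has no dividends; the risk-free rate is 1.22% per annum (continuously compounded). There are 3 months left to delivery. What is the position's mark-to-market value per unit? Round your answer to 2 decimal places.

Current fair forward for the remaining 3 months: F = S·e^(r·T), r = 0.0122
F = 312.80 · e^(0.0122 × 3/12) = 312.80 × 1.003055 = 313.7556
Value of long forward = (F − K)·e^(−rT) = (313.7556 − 311.04) · e^(−0.0122·3/12)
= 2.7156 × 0.996955 = 2.71

CHF 2.71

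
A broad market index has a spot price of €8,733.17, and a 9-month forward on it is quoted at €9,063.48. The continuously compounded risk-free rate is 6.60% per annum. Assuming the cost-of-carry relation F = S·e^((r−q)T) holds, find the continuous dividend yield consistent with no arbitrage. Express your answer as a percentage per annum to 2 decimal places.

1.65%

From F = S·e^((r−q)T): (r − q) = ln(F/S)/T
ln(9063.48/8733.17) = ln(1.037822) = 0.037124
(r − q) = 0.037124 / (9/12) = 0.049499
q = r − ln(F/S)/T = 0.0660 − 0.049499 = 0.016501
q = 1.65%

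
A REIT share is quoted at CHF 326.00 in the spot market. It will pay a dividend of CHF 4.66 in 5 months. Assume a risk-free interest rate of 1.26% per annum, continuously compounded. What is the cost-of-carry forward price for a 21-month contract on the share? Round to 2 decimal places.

PV(dividends) I = 4.66·e^(−0.0126·5/12)
I = 4.6356
F = (S − I)·e^(rT) = (326.00 − 4.6356) · e^(0.0126·21/12)
= 321.3644 · e^0.022050 = 321.3644 × 1.022295 = CHF 328.53

CHF 328.53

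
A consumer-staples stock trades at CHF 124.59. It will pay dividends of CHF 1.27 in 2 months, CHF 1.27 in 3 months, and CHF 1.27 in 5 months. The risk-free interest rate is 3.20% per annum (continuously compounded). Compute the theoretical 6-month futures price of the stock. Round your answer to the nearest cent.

PV(dividends) I = 1.27·e^(−0.0320·2/12) + 1.27·e^(−0.0320·3/12) + 1.27·e^(−0.0320·5/12)
I = 1.2632 + 1.2599 + 1.2532 = 3.7763
F = (S − I)·e^(rT) = (124.59 − 3.7763) · e^(0.0320·6/12)
= 120.8137 · e^0.016000 = 120.8137 × 1.016129 = CHF 122.76

CHF 122.76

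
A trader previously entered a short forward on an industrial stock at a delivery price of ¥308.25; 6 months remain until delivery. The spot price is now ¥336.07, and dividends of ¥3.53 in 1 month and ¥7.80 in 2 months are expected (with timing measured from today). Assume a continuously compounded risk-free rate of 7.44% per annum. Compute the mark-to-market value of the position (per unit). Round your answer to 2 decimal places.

-¥27.86

PV(remaining dividends) I = 3.53·e^(−0.0744·1/12) + 7.80·e^(−0.0744·2/12) = 11.2121
Current forward F = (S − I)·e^(rT) = (336.07 − 11.2121)·e^(0.0744·6/12) = 324.8579 × 1.037901 = 337.1703
Value (long) = (F − K)·e^(−rT) = (337.1703 − 308.25) × 0.963483 = 27.8642
Short position value = −(long value) = -¥27.86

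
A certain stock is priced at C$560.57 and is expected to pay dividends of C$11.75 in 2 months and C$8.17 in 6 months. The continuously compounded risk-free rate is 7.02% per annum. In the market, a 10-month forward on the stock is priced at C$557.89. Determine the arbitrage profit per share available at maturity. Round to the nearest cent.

C$15.78 per share

PV(dividends) I = 11.75·e^(−0.0702·2/12) + 8.17·e^(−0.0702·6/12) = 19.5015
Fair forward F* = (S − I)·e^(rT) = (560.57 − 19.5015)·e^0.058500 = 541.0685 × 1.060245 = 573.6652
Market C$557.89 < fair 573.6652: forward underpriced → reverse cash-and-carry (short the stock, invest proceeds at r, pay the dividends, go long the forward).
Profit at T = |F_mkt − F*| = |557.89 − 573.6652| = C$15.78 per share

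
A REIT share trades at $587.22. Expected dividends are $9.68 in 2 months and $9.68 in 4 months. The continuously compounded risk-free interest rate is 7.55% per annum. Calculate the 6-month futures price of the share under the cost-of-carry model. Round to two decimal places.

$590.08

PV(dividends) I = 9.68·e^(−0.0755·2/12) + 9.68·e^(−0.0755·4/12)
I = 9.5590 + 9.4394 = 18.9984
F = (S − I)·e^(rT) = (587.22 − 18.9984) · e^(0.0755·6/12)
= 568.2216 · e^0.037750 = 568.2216 × 1.038472 = $590.08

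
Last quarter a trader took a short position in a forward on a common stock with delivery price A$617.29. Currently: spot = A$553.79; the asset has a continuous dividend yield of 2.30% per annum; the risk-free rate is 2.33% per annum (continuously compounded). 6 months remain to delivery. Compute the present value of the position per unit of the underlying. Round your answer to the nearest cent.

Current fair forward for the remaining 6 months: F = S·e^((r − q)·T), (r − q) = 0.0233 − 0.0230 = 0.0003
F = 553.79 · e^(0.0003 × 6/12) = 553.79 × 1.000150 = 553.8731
Value of long forward = (F − K)·e^(−rT) = (553.8731 − 617.29) · e^(−0.0233·6/12)
= -63.4169 × 0.988418 = -62.68
Short position value = −(long value) = A$62.68

A$62.68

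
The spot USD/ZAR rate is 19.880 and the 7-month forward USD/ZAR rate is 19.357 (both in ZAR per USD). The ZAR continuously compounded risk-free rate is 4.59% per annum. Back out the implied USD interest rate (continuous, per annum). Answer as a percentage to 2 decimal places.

9.16%

F = S·e^((r_ZAR − r_USD)T) ⇒ r_USD = r_ZAR − ln(F/S)/T
ln(19.357/19.880) = -0.026660; /(7/12) = -0.045703
r_USD = 0.0459 + 0.045703 = 0.091603
r_USD = 9.16%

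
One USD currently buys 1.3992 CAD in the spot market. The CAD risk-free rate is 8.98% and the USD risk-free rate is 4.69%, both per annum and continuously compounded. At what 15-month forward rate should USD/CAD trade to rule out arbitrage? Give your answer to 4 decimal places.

F = S·e^((r_CAD − r_USD)T) = 1.3992 · e^((0.0898 − 0.0469) × 15/12)
= 1.3992 · e^0.053625 = 1.3992 × 1.055089
F = 1.4763 CAD per USD

1.4763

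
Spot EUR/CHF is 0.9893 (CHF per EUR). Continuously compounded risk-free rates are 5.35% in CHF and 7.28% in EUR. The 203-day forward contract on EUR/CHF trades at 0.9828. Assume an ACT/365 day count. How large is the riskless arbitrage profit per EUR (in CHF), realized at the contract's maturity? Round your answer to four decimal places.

0.0041 per EUR (in CHF)

Fair forward: F* = S·e^(carry·T), with carry = (r_CHF − r_EUR) = 0.0535 − 0.0728 = -0.0193
F* = 0.9893 · e^(-0.0193 × 203/365) = 0.9893 · e^-0.010734 = 0.9893 × 0.989323 = 0.9787
Market 0.9828 > fair 0.9787: forward overpriced → cash-and-carry (buy spot, short the forward).
At maturity, profit = |F_mkt − F*| = |0.9828 − 0.9787| = 0.0041 per EUR (in CHF)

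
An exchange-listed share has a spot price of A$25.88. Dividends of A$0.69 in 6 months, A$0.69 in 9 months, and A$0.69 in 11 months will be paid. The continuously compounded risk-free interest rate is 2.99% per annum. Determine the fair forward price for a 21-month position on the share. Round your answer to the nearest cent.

PV(dividends) I = 0.69·e^(−0.0299·6/12) + 0.69·e^(−0.0299·9/12) + 0.69·e^(−0.0299·11/12)
I = 0.6798 + 0.6747 + 0.6713 = 2.0258
F = (S − I)·e^(rT) = (25.88 − 2.0258) · e^(0.0299·21/12)
= 23.8542 · e^0.052325 = 23.8542 × 1.053718 = A$25.14

A$25.14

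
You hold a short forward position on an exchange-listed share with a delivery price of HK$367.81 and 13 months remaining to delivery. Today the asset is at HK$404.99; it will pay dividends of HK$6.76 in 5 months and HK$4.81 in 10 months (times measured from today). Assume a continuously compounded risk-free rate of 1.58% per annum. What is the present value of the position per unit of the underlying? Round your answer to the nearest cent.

-HK$31.96

PV(remaining dividends) I = 6.76·e^(−0.0158·5/12) + 4.81·e^(−0.0158·10/12) = 11.4627
Current forward F = (S − I)·e^(rT) = (404.99 − 11.4627)·e^(0.0158·13/12) = 393.5273 × 1.017264 = 400.3212
Value (long) = (F − K)·e^(−rT) = (400.3212 − 367.81) × 0.983029 = 31.9595
Short position value = −(long value) = -HK$31.96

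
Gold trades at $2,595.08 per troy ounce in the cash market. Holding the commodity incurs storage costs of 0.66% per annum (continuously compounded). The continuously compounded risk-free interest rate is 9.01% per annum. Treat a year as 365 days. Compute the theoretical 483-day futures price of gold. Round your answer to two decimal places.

Net carry = r + u − y = 0.0901 + 0.0066 − 0.0000 = 0.0967
F = S·e^((r+u−y)T) = 2595.08 · e^(0.0967 × 483/365) = 2595.08 · e^0.12796192
= 2595.08 × 1.13650972 = $2,949.33 per troy ounce

$2,949.33 per troy ounce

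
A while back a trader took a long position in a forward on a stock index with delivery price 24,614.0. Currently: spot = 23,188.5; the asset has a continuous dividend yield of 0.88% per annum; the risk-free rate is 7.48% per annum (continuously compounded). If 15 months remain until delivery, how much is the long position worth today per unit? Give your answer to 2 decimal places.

517.92

Current fair forward for the remaining 15 months: F = S·e^((r − q)·T), (r − q) = 0.0748 − 0.0088 = 0.0660
F = 23188.5 · e^(0.0660 × 15/12) = 23188.5 × 1.08599867 = 25182.6802
Value of long forward = (F − K)·e^(−rT) = (25182.6802 − 24614.0) · e^(−0.0748·15/12)
= 568.6802 × 0.91073802 = 517.92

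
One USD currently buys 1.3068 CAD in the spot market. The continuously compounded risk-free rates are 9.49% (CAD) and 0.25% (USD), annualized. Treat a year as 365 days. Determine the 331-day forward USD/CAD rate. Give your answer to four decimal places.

1.4210

F = S·e^((r_CAD − r_USD)T) = 1.3068 · e^((0.0949 − 0.0025) × 331/365)
= 1.3068 · e^0.083793 = 1.3068 × 1.087404
F = 1.4210 CAD per USD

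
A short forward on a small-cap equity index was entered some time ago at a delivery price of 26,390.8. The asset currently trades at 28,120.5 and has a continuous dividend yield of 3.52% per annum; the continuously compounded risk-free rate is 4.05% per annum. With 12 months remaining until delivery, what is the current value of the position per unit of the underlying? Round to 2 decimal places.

Current fair forward for the remaining 12 months: F = S·e^((r − q)·T), (r − q) = 0.0405 − 0.0352 = 0.0053
F = 28120.5 · e^(0.0053 × 12/12) = 28120.5 × 1.00531407 = 28269.9343
Value of long forward = (F − K)·e^(−rT) = (28269.9343 − 26390.8) · e^(−0.0405·12/12)
= 1879.1343 × 0.96030916 = 1804.55
Short position value = −(long value) = -1804.55

-1804.55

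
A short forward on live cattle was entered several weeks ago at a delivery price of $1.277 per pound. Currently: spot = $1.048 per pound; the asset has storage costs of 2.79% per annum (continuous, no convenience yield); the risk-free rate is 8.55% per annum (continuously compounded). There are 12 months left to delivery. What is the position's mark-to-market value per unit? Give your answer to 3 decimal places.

$0.095 per pound

Current fair forward for the remaining 12 months: F = S·e^((r + u)·T), (r + u) = 0.0855 + 0.0279 = 0.1134
F = 1.048 · e^(0.1134 × 12/12) = 1.048 × 1.120080 = 1.1738
Value of long forward = (F − K)·e^(−rT) = (1.1738 − 1.277) · e^(−0.0855·12/12)
= -0.1032 × 0.918053 = -0.095
Short position value = −(long value) = $0.095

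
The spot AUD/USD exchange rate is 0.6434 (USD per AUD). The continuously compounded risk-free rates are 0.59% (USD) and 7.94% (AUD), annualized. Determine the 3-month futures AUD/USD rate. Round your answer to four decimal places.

F = S·e^((r_USD − r_AUD)T) = 0.6434 · e^((0.0059 − 0.0794) × 3/12)
= 0.6434 · e^-0.018375 = 0.6434 × 0.981793
F = 0.6317 USD per AUD

0.6317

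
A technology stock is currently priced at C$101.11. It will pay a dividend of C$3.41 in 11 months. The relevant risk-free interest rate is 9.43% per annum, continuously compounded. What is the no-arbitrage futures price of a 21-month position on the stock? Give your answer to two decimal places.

PV(dividends) I = 3.41·e^(−0.0943·11/12)
I = 3.1276
F = (S − I)·e^(rT) = (101.11 − 3.1276) · e^(0.0943·21/12)
= 97.9824 · e^0.165025 = 97.9824 × 1.179423 = C$115.56

C$115.56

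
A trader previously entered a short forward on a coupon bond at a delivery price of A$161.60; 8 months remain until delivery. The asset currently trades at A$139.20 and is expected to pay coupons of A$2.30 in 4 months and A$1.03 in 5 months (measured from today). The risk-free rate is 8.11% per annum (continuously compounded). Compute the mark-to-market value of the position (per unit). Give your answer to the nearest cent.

A$17.13

PV(remaining coupons) I = 2.30·e^(−0.0811·4/12) + 1.03·e^(−0.0811·5/12) = 3.2344
Current forward F = (S − I)·e^(rT) = (139.20 − 3.2344)·e^(0.0811·8/12) = 135.9656 × 1.055555 = 143.5192
Value (long) = (F − K)·e^(−rT) = (143.5192 − 161.60) × 0.947369 = -17.1292
Short position value = −(long value) = A$17.13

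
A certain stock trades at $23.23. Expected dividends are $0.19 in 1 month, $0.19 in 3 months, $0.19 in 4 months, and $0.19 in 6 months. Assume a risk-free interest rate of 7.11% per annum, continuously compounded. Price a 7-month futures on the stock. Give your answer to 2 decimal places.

$23.44

PV(dividends) I = 0.19·e^(−0.0711·1/12) + 0.19·e^(−0.0711·3/12) + 0.19·e^(−0.0711·4/12) + 0.19·e^(−0.0711·6/12)
I = 0.1889 + 0.1867 + 0.1855 + 0.1834 = 0.7445
F = (S − I)·e^(rT) = (23.23 − 0.7445) · e^(0.0711·7/12)
= 22.4855 · e^0.041475 = 22.4855 × 1.042347 = $23.44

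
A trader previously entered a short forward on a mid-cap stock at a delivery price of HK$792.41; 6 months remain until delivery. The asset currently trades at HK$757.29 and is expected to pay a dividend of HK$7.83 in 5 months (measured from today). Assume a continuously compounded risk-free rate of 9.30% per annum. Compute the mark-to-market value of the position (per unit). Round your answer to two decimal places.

PV(remaining dividends) I = 7.83·e^(−0.0930·5/12) = 7.5324
Current forward F = (S − I)·e^(rT) = (757.29 − 7.5324)·e^(0.0930·6/12) = 749.7576 × 1.047598 = 785.4446
Value (long) = (F − K)·e^(−rT) = (785.4446 − 792.41) × 0.954565 = -6.6489
Short position value = −(long value) = HK$6.65

HK$6.65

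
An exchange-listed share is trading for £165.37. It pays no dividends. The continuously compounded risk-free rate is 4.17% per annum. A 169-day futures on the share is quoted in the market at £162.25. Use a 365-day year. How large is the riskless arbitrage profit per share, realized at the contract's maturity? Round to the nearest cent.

£6.34 per share

Fair futures: F* = S·e^(carry·T), with carry = r = 0.0417
F* = 165.37 · e^(0.0417 × 169/365) = 165.37 · e^0.019308 = 165.37 × 1.019496 = £168.5941
Market £162.25 < fair £168.5941: forward underpriced → reverse cash-and-carry (short spot, go long the forward).
At maturity, profit = |F_mkt − F*| = |162.25 − 168.5941| = £6.34 per share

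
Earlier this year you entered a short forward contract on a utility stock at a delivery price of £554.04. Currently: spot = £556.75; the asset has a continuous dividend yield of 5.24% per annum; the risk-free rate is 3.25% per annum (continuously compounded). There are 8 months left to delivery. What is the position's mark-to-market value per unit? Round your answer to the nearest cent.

£4.53

Current fair forward for the remaining 8 months: F = S·e^((r − q)·T), (r − q) = 0.0325 − 0.0524 = -0.0199
F = 556.75 · e^(-0.0199 × 8/12) = 556.75 × 0.986821 = 549.4126
Value of long forward = (F − K)·e^(−rT) = (549.4126 − 554.04) · e^(−0.0325·8/12)
= -4.6274 × 0.978566 = -4.53
Short position value = −(long value) = £4.53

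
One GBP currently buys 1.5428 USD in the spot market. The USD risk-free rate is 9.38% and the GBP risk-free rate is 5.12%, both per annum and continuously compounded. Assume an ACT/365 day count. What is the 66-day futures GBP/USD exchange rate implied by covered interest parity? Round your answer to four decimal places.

1.5547

F = S·e^((r_USD − r_GBP)T) = 1.5428 · e^((0.0938 − 0.0512) × 66/365)
= 1.5428 · e^0.007703 = 1.5428 × 1.007733
F = 1.5547 USD per GBP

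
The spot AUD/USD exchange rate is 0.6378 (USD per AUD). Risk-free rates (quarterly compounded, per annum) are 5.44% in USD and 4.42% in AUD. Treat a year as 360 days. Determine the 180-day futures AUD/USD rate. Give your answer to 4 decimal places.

0.6410

By covered interest parity, F = S · (1+r_USD/4)^(4T) / (1+r_AUD/4)^(4T)
= 0.6378 × 1.027385 / 1.022222 = 0.6378 × 1.005051
F = 0.6410 USD per AUD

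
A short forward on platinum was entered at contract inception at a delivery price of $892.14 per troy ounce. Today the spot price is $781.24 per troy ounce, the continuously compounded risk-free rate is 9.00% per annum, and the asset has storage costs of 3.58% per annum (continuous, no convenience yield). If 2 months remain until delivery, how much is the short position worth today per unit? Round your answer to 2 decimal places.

$92.94 per troy ounce

Current fair forward for the remaining 2 months: F = S·e^((r + u)·T), (r + u) = 0.0900 + 0.0358 = 0.1258
F = 781.24 · e^(0.1258 × 2/12) = 781.24 × 1.021188 = 797.7929
Value of long forward = (F − K)·e^(−rT) = (797.7929 − 892.14) · e^(−0.0900·2/12)
= -94.3471 × 0.985112 = -92.94
Short position value = −(long value) = $92.94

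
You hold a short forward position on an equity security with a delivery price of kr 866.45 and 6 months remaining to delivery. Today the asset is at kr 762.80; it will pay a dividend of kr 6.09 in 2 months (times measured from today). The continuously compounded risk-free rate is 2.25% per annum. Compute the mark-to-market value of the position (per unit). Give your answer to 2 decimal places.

kr 100.02

PV(remaining dividends) I = 6.09·e^(−0.0225·2/12) = 6.0672
Current forward F = (S − I)·e^(rT) = (762.80 − 6.0672)·e^(0.0225·6/12) = 756.7328 × 1.011314 = 765.2945
Value (long) = (F − K)·e^(−rT) = (765.2945 − 866.45) × 0.988813 = -100.0239
Short position value = −(long value) = kr 100.02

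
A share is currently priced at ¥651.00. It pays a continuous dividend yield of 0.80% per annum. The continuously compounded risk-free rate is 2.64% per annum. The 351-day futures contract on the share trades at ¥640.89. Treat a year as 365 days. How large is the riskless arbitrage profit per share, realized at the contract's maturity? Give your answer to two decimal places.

¥21.73 per share

Fair futures: F* = S·e^(carry·T), with carry = (r − q) = 0.0264 − 0.0080 = 0.0184
F* = 651.00 · e^(0.0184 × 351/365) = 651.00 · e^0.017694 = 651.00 × 1.017851 = ¥662.6210
Market ¥640.89 < fair ¥662.6210: forward underpriced → reverse cash-and-carry (short spot, go long the forward).
At maturity, profit = |F_mkt − F*| = |640.89 − 662.6210| = ¥21.73 per share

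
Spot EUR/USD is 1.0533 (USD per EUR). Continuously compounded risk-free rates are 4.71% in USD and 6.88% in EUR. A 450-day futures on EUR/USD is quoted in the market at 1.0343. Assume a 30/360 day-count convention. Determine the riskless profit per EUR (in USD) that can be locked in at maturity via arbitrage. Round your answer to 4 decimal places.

Fair futures: F* = S·e^(carry·T), with carry = (r_USD − r_EUR) = 0.0471 − 0.0688 = -0.0217
F* = 1.0533 · e^(-0.0217 × 450/360) = 1.0533 · e^-0.027125 = 1.0533 × 0.973240 = 1.0251
Market 1.0343 > fair 1.0251: forward overpriced → cash-and-carry (buy spot, short the forward).
At maturity, profit = |F_mkt − F*| = |1.0343 − 1.0251| = 0.0092 per EUR (in USD)

0.0092 per EUR (in USD)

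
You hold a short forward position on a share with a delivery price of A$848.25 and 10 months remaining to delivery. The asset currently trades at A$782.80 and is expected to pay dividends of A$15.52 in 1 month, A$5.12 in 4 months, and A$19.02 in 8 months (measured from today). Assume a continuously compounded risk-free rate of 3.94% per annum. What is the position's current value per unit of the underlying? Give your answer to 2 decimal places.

PV(remaining dividends) I = 15.52·e^(−0.0394·1/12) + 5.12·e^(−0.0394·4/12) + 19.02·e^(−0.0394·8/12) = 39.0492
Current forward F = (S − I)·e^(rT) = (782.80 − 39.0492)·e^(0.0394·10/12) = 743.7508 × 1.033378 = 768.5757
Value (long) = (F − K)·e^(−rT) = (768.5757 − 848.25) × 0.967700 = -77.1008
Short position value = −(long value) = A$77.10

A$77.10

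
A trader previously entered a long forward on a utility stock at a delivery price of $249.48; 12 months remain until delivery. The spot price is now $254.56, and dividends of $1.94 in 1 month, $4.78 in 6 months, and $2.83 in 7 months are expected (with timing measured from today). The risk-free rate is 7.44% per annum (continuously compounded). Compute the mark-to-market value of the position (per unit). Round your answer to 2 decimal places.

PV(remaining dividends) I = 1.94·e^(−0.0744·1/12) + 4.78·e^(−0.0744·6/12) + 2.83·e^(−0.0744·7/12) = 9.2433
Current forward F = (S − I)·e^(rT) = (254.56 − 9.2433)·e^(0.0744·12/12) = 245.3167 × 1.077238 = 264.2645
Value (long) = (F − K)·e^(−rT) = (264.2645 − 249.48) × 0.928300 = 13.7245
Value = $13.72

$13.72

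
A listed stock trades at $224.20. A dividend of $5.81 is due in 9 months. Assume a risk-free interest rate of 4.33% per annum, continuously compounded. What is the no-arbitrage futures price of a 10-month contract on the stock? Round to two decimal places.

PV(dividends) I = 5.81·e^(−0.0433·9/12)
I = 5.6244
F = (S − I)·e^(rT) = (224.20 − 5.6244) · e^(0.0433·10/12)
= 218.5756 · e^0.036083 = 218.5756 × 1.036742 = $226.61

$226.61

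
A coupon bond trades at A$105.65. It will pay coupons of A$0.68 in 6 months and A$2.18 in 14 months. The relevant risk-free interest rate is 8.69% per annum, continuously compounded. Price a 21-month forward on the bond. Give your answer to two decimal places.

A$119.95

PV(coupons) I = 0.68·e^(−0.0869·6/12) + 2.18·e^(−0.0869·14/12)
I = 0.6511 + 1.9698 = 2.6209
F = (S − I)·e^(rT) = (105.65 − 2.6209) · e^(0.0869·21/12)
= 103.0291 · e^0.152075 = 103.0291 × 1.164248 = A$119.95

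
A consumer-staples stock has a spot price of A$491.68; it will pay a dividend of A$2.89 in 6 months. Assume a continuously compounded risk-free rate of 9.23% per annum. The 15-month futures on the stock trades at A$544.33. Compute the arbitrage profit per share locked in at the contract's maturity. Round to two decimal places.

A$4.38 per share

PV(dividends) I = 2.89·e^(−0.0923·6/12) = 2.7597
Fair futures F* = (S − I)·e^(rT) = (491.68 − 2.7597)·e^0.115375 = 488.9203 × 1.122294 = 548.7123
Market A$544.33 < fair 548.7123: forward underpriced → reverse cash-and-carry (short the stock, invest proceeds at r, pay the dividends, go long the forward).
Profit at T = |F_mkt − F*| = |544.33 − 548.7123| = A$4.38 per share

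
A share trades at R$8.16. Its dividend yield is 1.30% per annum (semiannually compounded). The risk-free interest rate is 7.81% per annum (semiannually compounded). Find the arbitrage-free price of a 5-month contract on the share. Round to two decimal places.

R$8.38

F = S · (1+r/2)^(2T) / (1+q/2)^(2T)
= 8.16 × 1.032437 / 1.005414 = 8.16 × 1.026877
F = R$8.38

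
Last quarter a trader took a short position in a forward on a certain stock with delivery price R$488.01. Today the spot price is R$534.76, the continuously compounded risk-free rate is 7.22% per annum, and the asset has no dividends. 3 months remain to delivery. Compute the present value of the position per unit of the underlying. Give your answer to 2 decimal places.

-R$55.48

Current fair forward for the remaining 3 months: F = S·e^(r·T), r = 0.0722
F = 534.76 · e^(0.0722 × 3/12) = 534.76 × 1.018214 = 544.5001
Value of long forward = (F − K)·e^(−rT) = (544.5001 − 488.01) · e^(−0.0722·3/12)
= 56.4901 × 0.982112 = 55.48
Short position value = −(long value) = -R$55.48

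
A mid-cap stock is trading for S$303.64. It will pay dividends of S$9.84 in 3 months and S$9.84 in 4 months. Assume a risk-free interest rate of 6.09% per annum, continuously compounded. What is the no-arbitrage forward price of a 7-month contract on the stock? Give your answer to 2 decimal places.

PV(dividends) I = 9.84·e^(−0.0609·3/12) + 9.84·e^(−0.0609·4/12)
I = 9.6913 + 9.6423 = 19.3336
F = (S − I)·e^(rT) = (303.64 − 19.3336) · e^(0.0609·7/12)
= 284.3064 · e^0.035525 = 284.3064 × 1.036164 = S$294.59

S$294.59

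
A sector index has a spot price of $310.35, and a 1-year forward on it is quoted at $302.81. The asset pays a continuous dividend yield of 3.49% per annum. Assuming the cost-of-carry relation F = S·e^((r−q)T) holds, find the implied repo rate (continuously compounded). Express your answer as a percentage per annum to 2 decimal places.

From F = S·e^((r−q)T): (r − q) = ln(F/S)/T
ln(302.81/310.35) = ln(0.975705) = -0.024595
(r − q) = -0.024595 / (1) = -0.024595
r = ln(F/S)/T + q = -0.024595 + 0.0349 = 0.010305
r = 1.03%

1.03%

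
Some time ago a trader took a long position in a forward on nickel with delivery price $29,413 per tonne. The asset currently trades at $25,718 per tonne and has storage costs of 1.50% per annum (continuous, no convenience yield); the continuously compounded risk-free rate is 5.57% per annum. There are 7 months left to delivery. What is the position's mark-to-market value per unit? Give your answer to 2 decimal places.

Current fair forward for the remaining 7 months: F = S·e^((r + u)·T), (r + u) = 0.0557 + 0.0150 = 0.0707
F = 25718 · e^(0.0707 × 7/12) = 25718 × 1.04210392 = 26800.8286
Value of long forward = (F − K)·e^(−rT) = (26800.8286 − 29413) · e^(−0.0557·7/12)
= -2612.1714 × 0.96803052 = -2528.66

-$2528.66 per tonne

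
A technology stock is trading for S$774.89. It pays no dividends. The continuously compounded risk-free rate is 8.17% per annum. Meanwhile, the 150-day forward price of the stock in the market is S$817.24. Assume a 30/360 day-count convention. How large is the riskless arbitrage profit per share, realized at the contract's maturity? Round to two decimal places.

S$15.52 per share

Fair forward: F* = S·e^(carry·T), with carry = r = 0.0817
F* = 774.89 · e^(0.0817 × 150/360) = 774.89 · e^0.034042 = 774.89 × 1.034628 = S$801.7229
Market S$817.24 > fair S$801.7229: forward overpriced → cash-and-carry (buy spot, short the forward).
At maturity, profit = |F_mkt − F*| = |817.24 − 801.7229| = S$15.52 per share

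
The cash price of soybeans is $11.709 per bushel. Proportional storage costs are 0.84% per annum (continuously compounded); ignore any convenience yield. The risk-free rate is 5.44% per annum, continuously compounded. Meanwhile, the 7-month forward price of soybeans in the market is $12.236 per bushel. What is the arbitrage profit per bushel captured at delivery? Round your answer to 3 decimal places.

$0.090 per bushel

Fair forward: F* = S·e^(carry·T), with carry = (r + u) = 0.0544 + 0.0084 = 0.0628
F* = 11.709 · e^(0.0628 × 7/12) = 11.709 · e^0.036633 = 11.709 × 1.037312 = $12.1459
Market $12.236 > fair $12.1459: forward overpriced → cash-and-carry (buy spot, short the forward).
At maturity, profit = |F_mkt − F*| = |12.236 − 12.1459| = $0.090 per bushel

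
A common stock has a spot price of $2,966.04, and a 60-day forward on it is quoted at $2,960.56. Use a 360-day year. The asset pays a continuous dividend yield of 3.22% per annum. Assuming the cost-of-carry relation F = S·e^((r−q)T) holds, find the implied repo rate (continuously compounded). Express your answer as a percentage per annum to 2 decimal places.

From F = S·e^((r−q)T): (r − q) = ln(F/S)/T
ln(2960.56/2966.04) = ln(0.998152) = -0.001850
(r − q) = -0.001850 / (60/360) = -0.011100
r = ln(F/S)/T + q = -0.011100 + 0.0322 = 0.021100
r = 2.11%

2.11%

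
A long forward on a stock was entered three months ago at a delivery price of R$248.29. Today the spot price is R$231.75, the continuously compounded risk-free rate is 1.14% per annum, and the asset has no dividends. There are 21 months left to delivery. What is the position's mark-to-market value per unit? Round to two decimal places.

Current fair forward for the remaining 21 months: F = S·e^(r·T), r = 0.0114
F = 231.75 · e^(0.0114 × 21/12) = 231.75 × 1.020150 = 236.4198
Value of long forward = (F − K)·e^(−rT) = (236.4198 − 248.29) · e^(−0.0114·21/12)
= -11.8702 × 0.980248 = -11.64

-R$11.64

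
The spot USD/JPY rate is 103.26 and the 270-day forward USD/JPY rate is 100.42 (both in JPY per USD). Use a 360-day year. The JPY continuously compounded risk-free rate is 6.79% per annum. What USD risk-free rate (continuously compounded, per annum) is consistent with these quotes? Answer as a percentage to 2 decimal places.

F = S·e^((r_JPY − r_USD)T) ⇒ r_USD = r_JPY − ln(F/S)/T
ln(100.42/103.26) = -0.027889; /(270/360) = -0.037185
r_USD = 0.0679 + 0.037185 = 0.105085
r_USD = 10.51%

10.51%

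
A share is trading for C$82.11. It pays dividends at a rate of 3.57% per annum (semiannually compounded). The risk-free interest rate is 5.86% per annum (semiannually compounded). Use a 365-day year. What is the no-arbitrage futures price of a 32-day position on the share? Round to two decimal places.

C$82.27

F = S · (1+r/2)^(2T) / (1+q/2)^(2T)
= 82.11 × 1.005077 / 1.003107 = 82.11 × 1.001964
F = C$82.27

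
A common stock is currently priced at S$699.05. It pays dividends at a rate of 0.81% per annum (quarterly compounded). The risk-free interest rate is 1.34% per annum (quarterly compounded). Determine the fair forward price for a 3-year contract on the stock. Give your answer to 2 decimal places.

F = S · (1+r/4)^(4T) / (1+q/4)^(4T)
= 699.05 × 1.040949 / 1.024572 = 699.05 × 1.015984
F = S$710.22

S$710.22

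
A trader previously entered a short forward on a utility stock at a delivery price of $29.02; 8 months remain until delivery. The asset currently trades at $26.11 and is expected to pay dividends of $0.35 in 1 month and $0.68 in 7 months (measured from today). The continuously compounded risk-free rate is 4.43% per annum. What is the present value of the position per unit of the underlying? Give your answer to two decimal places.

PV(remaining dividends) I = 0.35·e^(−0.0443·1/12) + 0.68·e^(−0.0443·7/12) = 1.0114
Current forward F = (S − I)·e^(rT) = (26.11 − 1.0114)·e^(0.0443·8/12) = 25.0986 × 1.029974 = 25.8509
Value (long) = (F − K)·e^(−rT) = (25.8509 − 29.02) × 0.970899 = -3.0769
Short position value = −(long value) = $3.08

$3.08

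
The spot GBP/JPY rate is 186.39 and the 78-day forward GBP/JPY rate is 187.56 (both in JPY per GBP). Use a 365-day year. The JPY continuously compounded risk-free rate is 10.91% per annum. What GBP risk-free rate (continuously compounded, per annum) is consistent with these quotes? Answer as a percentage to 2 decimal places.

7.98%

F = S·e^((r_JPY − r_GBP)T) ⇒ r_GBP = r_JPY − ln(F/S)/T
ln(187.56/186.39) = 0.006258; /(78/365) = 0.029284
r_GBP = 0.1091 − 0.029284 = 0.079816
r_GBP = 7.98%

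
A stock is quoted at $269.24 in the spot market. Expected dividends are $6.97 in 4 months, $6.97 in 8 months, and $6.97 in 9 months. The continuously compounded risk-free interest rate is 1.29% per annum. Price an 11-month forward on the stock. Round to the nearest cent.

$251.44

PV(dividends) I = 6.97·e^(−0.0129·4/12) + 6.97·e^(−0.0129·8/12) + 6.97·e^(−0.0129·9/12)
I = 6.9401 + 6.9103 + 6.9029 = 20.7533
F = (S − I)·e^(rT) = (269.24 − 20.7533) · e^(0.0129·11/12)
= 248.4867 · e^0.011825 = 248.4867 × 1.011895 = $251.44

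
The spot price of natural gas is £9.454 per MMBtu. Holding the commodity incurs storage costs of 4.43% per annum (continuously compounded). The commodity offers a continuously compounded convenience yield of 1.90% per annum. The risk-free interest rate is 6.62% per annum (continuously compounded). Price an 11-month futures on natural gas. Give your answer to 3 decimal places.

Net carry = r + u − y = 0.0662 + 0.0443 − 0.0190 = 0.0915
F = S·e^((r+u−y)T) = 9.454 · e^(0.0915 × 11/12) = 9.454 · e^0.083875
= 9.454 × 1.087493 = £10.281 per MMBtu

£10.281 per MMBtu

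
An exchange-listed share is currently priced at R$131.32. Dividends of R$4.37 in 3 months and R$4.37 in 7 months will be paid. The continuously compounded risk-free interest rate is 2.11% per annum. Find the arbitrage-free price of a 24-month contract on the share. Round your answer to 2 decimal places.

R$127.94

PV(dividends) I = 4.37·e^(−0.0211·3/12) + 4.37·e^(−0.0211·7/12)
I = 4.3470 + 4.3165 = 8.6635
F = (S − I)·e^(rT) = (131.32 − 8.6635) · e^(0.0211·24/12)
= 122.6565 · e^0.042200 = 122.6565 × 1.043103 = R$127.94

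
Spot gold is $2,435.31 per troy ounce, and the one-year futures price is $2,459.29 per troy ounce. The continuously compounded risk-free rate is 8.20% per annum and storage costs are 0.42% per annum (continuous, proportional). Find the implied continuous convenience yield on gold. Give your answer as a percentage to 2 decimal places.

F = S·e^((r+u−y)T) ⇒ (r+u−y) = ln(F/S)/T
ln(2459.29/2435.31) = 0.009799; /T ⇒ 0.009799
y = r + u − ln(F/S)/T = 0.0820 + 0.0042 − 0.009799 = 0.076401
y = 7.64%

7.64%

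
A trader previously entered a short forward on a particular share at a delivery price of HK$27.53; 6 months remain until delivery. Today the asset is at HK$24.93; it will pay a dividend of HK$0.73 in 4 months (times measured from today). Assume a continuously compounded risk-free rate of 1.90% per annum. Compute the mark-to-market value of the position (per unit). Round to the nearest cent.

HK$3.07

PV(remaining dividends) I = 0.73·e^(−0.0190·4/12) = 0.7254
Current forward F = (S − I)·e^(rT) = (24.93 − 0.7254)·e^(0.0190·6/12) = 24.2046 × 1.009545 = 24.4356
Value (long) = (F − K)·e^(−rT) = (24.4356 − 27.53) × 0.990545 = -3.0651
Short position value = −(long value) = HK$3.07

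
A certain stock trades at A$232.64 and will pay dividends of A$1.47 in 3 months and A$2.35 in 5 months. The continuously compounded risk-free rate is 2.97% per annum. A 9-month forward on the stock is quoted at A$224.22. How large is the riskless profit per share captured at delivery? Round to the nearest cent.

A$9.79 per share

PV(dividends) I = 1.47·e^(−0.0297·3/12) + 2.35·e^(−0.0297·5/12) = 3.7802
Fair forward F* = (S − I)·e^(rT) = (232.64 − 3.7802)·e^0.022275 = 228.8598 × 1.022525 = 234.0149
Market A$224.22 < fair 234.0149: forward underpriced → reverse cash-and-carry (short the stock, invest proceeds at r, pay the dividends, go long the forward).
Profit at T = |F_mkt − F*| = |224.22 − 234.0149| = A$9.79 per share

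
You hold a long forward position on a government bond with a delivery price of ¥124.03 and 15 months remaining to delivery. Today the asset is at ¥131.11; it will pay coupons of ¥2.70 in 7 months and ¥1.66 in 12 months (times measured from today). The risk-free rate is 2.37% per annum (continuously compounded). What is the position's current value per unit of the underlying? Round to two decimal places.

PV(remaining coupons) I = 2.70·e^(−0.0237·7/12) + 1.66·e^(−0.0237·12/12) = 4.2840
Current forward F = (S − I)·e^(rT) = (131.11 − 4.2840)·e^(0.0237·15/12) = 126.8260 × 1.030068 = 130.6394
Value (long) = (F − K)·e^(−rT) = (130.6394 − 124.03) × 0.970810 = 6.4165
Value = ¥6.42

¥6.42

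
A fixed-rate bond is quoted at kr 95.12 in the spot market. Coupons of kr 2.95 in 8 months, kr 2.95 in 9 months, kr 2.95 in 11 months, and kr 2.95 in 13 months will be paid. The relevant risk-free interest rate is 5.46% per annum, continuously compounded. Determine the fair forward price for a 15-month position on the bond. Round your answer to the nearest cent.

PV(coupons) I = 2.95·e^(−0.0546·8/12) + 2.95·e^(−0.0546·9/12) + 2.95·e^(−0.0546·11/12) + 2.95·e^(−0.0546·13/12)
I = 2.8446 + 2.8316 + 2.8060 + 2.7806 = 11.2628
F = (S − I)·e^(rT) = (95.12 − 11.2628) · e^(0.0546·15/12)
= 83.8572 · e^0.068250 = 83.8572 × 1.070633 = kr 89.78

kr 89.78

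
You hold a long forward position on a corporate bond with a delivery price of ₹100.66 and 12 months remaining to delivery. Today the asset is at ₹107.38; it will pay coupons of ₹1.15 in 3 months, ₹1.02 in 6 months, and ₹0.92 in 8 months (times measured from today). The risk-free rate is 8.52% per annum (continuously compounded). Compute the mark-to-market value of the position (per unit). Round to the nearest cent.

₹11.97

PV(remaining coupons) I = 1.15·e^(−0.0852·3/12) + 1.02·e^(−0.0852·6/12) + 0.92·e^(−0.0852·8/12) = 2.9724
Current forward F = (S − I)·e^(rT) = (107.38 − 2.9724)·e^(0.0852·12/12) = 104.4076 × 1.088935 = 113.6931
Value (long) = (F − K)·e^(−rT) = (113.6931 − 100.66) × 0.918329 = 11.9687
Value = ₹11.97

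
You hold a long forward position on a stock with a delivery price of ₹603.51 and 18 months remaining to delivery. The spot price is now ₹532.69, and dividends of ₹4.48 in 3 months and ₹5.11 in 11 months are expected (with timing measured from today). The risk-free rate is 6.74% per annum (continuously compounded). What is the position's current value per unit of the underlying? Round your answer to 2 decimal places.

-₹22.00

PV(remaining dividends) I = 4.48·e^(−0.0674·3/12) + 5.11·e^(−0.0674·11/12) = 9.2090
Current forward F = (S − I)·e^(rT) = (532.69 − 9.2090)·e^(0.0674·18/12) = 523.4810 × 1.106387 = 579.1726
Value (long) = (F − K)·e^(−rT) = (579.1726 − 603.51) × 0.903843 = -21.9972
Value = -₹22.00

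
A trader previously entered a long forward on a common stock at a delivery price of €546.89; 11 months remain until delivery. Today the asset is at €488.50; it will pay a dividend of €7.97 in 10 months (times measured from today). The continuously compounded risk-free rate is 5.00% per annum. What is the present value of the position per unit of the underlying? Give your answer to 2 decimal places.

PV(remaining dividends) I = 7.97·e^(−0.0500·10/12) = 7.6447
Current forward F = (S − I)·e^(rT) = (488.50 − 7.6447)·e^(0.0500·11/12) = 480.8553 × 1.046900 = 503.4074
Value (long) = (F − K)·e^(−rT) = (503.4074 − 546.89) × 0.955201 = -41.5346
Value = -€41.53

-€41.53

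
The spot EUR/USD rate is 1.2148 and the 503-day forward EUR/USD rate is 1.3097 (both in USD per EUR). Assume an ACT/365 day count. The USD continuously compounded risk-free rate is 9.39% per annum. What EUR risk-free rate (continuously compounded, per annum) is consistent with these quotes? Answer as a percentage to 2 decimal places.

F = S·e^((r_USD − r_EUR)T) ⇒ r_EUR = r_USD − ln(F/S)/T
ln(1.3097/1.2148) = 0.075219; /(503/365) = 0.054582
r_EUR = 0.0939 − 0.054582 = 0.039318
r_EUR = 3.93%

3.93%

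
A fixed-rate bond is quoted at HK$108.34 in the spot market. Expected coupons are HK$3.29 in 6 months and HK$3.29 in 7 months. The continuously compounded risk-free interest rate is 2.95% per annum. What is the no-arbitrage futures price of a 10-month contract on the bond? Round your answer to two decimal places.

PV(coupons) I = 3.29·e^(−0.0295·6/12) + 3.29·e^(−0.0295·7/12)
I = 3.2418 + 3.2339 = 6.4757
F = (S − I)·e^(rT) = (108.34 − 6.4757) · e^(0.0295·10/12)
= 101.8643 · e^0.024583 = 101.8643 × 1.024888 = HK$104.40

HK$104.40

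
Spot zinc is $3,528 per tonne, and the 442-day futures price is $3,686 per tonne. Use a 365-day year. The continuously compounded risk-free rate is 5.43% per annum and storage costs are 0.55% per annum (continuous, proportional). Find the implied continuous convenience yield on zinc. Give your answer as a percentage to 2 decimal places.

2.36%

F = S·e^((r+u−y)T) ⇒ (r+u−y) = ln(F/S)/T
ln(3686/3528) = 0.043811; /T ⇒ 0.036179
y = r + u − ln(F/S)/T = 0.0543 + 0.0055 − 0.036179 = 0.023621
y = 2.36%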